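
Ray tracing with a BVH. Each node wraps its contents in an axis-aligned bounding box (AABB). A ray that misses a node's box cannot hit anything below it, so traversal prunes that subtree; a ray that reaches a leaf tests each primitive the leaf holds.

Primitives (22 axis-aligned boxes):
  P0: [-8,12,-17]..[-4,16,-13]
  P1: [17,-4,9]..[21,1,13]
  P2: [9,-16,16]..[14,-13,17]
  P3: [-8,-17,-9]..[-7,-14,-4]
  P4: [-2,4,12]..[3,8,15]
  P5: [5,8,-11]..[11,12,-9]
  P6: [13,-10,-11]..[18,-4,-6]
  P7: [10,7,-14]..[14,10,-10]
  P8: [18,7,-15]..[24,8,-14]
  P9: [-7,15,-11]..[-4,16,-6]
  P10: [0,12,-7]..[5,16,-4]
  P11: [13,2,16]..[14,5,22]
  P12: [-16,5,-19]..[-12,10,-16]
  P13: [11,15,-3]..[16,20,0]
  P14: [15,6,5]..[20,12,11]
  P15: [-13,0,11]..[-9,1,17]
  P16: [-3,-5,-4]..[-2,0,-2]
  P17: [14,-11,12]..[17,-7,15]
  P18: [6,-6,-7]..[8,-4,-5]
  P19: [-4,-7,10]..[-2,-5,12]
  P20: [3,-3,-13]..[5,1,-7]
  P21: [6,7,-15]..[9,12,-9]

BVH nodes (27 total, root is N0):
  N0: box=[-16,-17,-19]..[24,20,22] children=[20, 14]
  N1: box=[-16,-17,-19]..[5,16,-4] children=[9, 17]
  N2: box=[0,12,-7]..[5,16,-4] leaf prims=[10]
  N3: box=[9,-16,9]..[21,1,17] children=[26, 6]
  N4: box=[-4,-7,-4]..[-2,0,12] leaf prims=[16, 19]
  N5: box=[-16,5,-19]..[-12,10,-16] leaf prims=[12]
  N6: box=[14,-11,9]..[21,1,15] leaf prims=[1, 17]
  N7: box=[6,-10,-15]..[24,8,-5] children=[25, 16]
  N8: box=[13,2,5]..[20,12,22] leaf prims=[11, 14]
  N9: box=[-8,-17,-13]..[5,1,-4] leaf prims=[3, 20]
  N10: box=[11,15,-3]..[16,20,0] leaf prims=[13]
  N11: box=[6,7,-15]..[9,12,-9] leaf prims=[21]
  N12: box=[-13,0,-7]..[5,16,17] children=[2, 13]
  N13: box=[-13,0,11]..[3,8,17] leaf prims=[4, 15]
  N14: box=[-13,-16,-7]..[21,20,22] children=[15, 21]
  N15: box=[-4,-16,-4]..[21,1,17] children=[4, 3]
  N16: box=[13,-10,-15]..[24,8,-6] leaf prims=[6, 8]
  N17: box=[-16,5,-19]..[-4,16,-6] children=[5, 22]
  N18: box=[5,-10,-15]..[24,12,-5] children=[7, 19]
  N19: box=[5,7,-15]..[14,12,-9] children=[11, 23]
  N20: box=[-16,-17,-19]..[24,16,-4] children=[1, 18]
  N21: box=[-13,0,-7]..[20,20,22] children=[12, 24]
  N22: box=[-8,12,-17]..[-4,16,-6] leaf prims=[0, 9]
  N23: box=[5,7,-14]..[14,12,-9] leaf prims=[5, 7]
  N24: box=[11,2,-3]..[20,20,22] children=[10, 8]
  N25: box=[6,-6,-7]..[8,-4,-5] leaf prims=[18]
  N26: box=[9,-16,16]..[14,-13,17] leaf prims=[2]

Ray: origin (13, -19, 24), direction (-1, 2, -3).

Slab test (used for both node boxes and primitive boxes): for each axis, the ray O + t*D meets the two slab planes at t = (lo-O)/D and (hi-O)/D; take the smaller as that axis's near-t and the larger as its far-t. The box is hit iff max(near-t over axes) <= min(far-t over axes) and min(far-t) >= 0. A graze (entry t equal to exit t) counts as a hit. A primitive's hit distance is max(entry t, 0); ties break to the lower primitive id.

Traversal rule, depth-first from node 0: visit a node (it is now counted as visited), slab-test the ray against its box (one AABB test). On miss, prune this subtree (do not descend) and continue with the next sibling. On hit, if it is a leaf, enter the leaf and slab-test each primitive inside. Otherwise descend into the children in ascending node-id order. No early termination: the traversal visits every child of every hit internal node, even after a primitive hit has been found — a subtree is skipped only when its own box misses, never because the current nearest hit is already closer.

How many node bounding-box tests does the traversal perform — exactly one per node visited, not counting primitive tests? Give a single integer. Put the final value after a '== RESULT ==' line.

Traverse from the root:
N0 x:[-11,29] y:[1,39/2] z:[2/3,43/3] -> hit [1,43/3], descend [14, 20]
  N14 x:[-8,26] y:[3/2,39/2] z:[2/3,31/3] -> hit [3/2,31/3], descend [15, 21]
    N15 x:[-8,17] y:[3/2,10] z:[7/3,28/3] -> hit [7/3,28/3], descend [3, 4]
      N3 x:[-8,4] y:[3/2,10] z:[7/3,5] -> hit [7/3,4], descend [6, 26]
        N6 x:[-8,-1] y:[4,10] z:[3,5] -> miss, prune
        N26 x:[-1,4] y:[3/2,3] z:[7/3,8/3] -> hit [7/3,8/3] leaf, test {P2@t=7/3}
      N4 x:[15,17] y:[6,19/2] z:[4,28/3] -> miss, prune
    N21 x:[-7,26] y:[19/2,39/2] z:[2/3,31/3] -> hit [19/2,31/3], descend [12, 24]
      N12 x:[8,26] y:[19/2,35/2] z:[7/3,31/3] -> hit [19/2,31/3], descend [2, 13]
        N2 x:[8,13] y:[31/2,35/2] z:[28/3,31/3] -> miss, prune
        N13 x:[10,26] y:[19/2,27/2] z:[7/3,13/3] -> miss, prune
      N24 x:[-7,2] y:[21/2,39/2] z:[2/3,9] -> miss, prune
  N20 x:[-11,29] y:[1,35/2] z:[28/3,43/3] -> hit [28/3,43/3], descend [1, 18]
    N1 x:[8,29] y:[1,35/2] z:[28/3,43/3] -> hit [28/3,43/3], descend [9, 17]
      N9 x:[8,21] y:[1,10] z:[28/3,37/3] -> hit [28/3,10] leaf, test {P3(miss), P20(miss)}
      N17 x:[17,29] y:[12,35/2] z:[10,43/3] -> miss, prune
    N18 x:[-11,8] y:[9/2,31/2] z:[29/3,13] -> miss, prune

17 AABB tests over nodes [0, 14, 15, 3, 6, 26, 4, 21, 12, 2, 13, 24, 20, 1, 9, 17, 18]; 2 leaves entered; closest P2.

== RESULT ==
17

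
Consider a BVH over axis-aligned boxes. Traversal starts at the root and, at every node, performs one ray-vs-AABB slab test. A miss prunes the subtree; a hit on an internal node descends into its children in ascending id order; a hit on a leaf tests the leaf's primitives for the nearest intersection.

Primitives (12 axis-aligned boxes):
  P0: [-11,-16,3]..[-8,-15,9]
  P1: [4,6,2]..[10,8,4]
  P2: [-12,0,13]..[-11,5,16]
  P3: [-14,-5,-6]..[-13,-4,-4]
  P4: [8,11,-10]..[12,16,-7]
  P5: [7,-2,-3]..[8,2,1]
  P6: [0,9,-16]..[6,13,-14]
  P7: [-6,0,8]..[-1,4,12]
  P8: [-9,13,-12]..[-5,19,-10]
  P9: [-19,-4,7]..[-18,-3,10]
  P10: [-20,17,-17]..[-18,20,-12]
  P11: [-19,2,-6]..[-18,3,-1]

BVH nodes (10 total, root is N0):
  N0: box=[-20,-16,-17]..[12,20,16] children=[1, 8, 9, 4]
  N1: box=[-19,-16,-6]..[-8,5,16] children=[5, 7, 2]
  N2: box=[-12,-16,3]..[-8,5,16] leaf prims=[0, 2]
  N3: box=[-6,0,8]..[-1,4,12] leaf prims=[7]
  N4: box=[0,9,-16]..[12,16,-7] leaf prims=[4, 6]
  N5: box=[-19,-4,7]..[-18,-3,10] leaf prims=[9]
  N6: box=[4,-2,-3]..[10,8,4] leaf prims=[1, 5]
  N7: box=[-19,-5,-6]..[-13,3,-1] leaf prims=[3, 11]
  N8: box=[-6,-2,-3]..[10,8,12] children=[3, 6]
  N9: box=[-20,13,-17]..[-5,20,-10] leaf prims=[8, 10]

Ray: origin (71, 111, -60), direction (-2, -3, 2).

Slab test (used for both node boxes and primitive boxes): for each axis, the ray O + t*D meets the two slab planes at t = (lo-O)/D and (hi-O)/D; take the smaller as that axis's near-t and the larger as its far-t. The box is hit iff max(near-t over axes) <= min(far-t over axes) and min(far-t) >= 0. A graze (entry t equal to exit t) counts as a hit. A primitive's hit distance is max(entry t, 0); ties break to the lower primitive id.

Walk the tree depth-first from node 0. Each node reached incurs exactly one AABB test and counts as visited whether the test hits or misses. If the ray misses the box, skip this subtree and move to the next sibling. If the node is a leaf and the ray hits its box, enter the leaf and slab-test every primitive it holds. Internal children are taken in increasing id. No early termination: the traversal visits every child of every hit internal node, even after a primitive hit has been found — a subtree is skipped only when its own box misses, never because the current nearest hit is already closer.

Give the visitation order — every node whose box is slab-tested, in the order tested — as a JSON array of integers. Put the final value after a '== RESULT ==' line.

Trace the traversal:
N0 x:[59/2,91/2] y:[91/3,127/3] z:[43/2,38] -> hit [91/3,38], descend [1, 4, 8, 9]
  N1 x:[79/2,45] y:[106/3,127/3] z:[27,38] -> miss, prune
  N4 x:[59/2,71/2] y:[95/3,34] z:[22,53/2] -> miss, prune
  N8 x:[61/2,77/2] y:[103/3,113/3] z:[57/2,36] -> hit [103/3,36], descend [3, 6]
    N3 x:[36,77/2] y:[107/3,37] z:[34,36] -> hit [36,36] leaf, test {P7@t=36}
    N6 x:[61/2,67/2] y:[103/3,113/3] z:[57/2,32] -> miss, prune
  N9 x:[38,91/2] y:[91/3,98/3] z:[43/2,25] -> miss, prune

order=[0, 1, 4, 8, 3, 6, 9]  |boxes|=7  |leaves|=1  hit=P7

== RESULT ==
[0, 1, 4, 8, 3, 6, 9]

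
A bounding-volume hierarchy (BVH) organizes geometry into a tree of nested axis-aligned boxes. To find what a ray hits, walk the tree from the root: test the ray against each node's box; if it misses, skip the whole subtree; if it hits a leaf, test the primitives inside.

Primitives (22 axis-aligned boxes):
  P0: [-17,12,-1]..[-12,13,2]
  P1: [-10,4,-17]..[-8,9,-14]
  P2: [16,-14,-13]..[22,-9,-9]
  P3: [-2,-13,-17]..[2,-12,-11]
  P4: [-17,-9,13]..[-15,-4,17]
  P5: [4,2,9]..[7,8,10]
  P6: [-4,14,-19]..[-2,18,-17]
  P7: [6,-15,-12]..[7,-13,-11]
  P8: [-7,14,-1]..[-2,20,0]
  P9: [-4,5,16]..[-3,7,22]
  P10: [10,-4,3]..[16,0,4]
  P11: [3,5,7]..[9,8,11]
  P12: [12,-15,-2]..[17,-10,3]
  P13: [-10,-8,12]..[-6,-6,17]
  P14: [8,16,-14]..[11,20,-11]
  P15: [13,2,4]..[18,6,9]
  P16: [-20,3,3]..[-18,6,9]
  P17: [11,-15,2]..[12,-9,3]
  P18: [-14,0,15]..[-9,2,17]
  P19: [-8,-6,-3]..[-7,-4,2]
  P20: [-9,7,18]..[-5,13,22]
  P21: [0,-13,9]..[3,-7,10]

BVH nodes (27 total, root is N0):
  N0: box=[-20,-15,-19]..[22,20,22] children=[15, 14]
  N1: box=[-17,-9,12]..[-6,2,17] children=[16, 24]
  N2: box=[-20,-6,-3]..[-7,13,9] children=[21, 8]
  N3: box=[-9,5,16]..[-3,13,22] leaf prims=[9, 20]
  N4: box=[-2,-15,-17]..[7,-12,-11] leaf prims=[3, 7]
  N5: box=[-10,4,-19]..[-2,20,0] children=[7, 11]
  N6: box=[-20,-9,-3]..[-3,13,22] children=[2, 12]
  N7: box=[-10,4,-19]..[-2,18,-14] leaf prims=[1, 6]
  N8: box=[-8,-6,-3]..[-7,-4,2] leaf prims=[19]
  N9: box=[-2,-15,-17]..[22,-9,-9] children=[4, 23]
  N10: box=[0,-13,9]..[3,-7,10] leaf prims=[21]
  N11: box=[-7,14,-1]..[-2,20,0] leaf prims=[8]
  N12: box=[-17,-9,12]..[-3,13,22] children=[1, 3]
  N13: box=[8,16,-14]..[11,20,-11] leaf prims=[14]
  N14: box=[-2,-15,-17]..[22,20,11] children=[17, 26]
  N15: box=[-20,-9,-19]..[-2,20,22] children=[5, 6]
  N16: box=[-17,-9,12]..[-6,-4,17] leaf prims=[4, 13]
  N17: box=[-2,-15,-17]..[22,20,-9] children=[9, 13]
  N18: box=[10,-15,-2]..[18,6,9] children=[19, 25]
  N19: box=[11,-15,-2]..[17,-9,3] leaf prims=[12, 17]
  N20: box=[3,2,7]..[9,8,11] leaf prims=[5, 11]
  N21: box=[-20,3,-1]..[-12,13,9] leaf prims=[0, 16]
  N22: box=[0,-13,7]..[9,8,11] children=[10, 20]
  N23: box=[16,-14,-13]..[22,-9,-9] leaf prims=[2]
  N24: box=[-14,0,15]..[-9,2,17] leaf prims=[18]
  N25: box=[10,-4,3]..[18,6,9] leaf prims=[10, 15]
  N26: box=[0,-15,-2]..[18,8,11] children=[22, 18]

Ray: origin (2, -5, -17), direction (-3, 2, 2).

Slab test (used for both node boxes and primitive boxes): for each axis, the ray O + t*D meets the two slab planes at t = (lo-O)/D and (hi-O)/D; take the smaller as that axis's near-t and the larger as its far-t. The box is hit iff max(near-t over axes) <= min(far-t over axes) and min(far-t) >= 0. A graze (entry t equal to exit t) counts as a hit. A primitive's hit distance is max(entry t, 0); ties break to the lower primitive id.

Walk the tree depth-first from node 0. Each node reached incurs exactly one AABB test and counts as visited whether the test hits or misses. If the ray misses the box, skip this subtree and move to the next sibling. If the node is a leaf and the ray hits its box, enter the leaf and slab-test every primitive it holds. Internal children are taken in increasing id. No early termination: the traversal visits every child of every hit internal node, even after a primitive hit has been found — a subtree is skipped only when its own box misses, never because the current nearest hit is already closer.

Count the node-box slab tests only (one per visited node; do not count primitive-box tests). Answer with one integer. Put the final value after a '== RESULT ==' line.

Trace the traversal:
N0 x:[-20/3,22/3] y:[-5,25/2] z:[-1,39/2] -> hit [-1,22/3], descend [14, 15]
  N14 x:[-20/3,4/3] y:[-5,25/2] z:[0,14] -> hit [0,4/3], descend [17, 26]
    N17 x:[-20/3,4/3] y:[-5,25/2] z:[0,4] -> hit [0,4/3], descend [9, 13]
      N9 x:[-20/3,4/3] y:[-5,-2] z:[0,4] -> miss, prune
      N13 x:[-3,-2] y:[21/2,25/2] z:[3/2,3] -> miss, prune
    N26 x:[-16/3,2/3] y:[-5,13/2] z:[15/2,14] -> miss, prune
  N15 x:[4/3,22/3] y:[-2,25/2] z:[-1,39/2] -> hit [4/3,22/3], descend [5, 6]
    N5 x:[4/3,4] y:[9/2,25/2] z:[-1,17/2] -> miss, prune
    N6 x:[5/3,22/3] y:[-2,9] z:[7,39/2] -> hit [7,22/3], descend [2, 12]
      N2 x:[3,22/3] y:[-1/2,9] z:[7,13] -> hit [7,22/3], descend [8, 21]
        N8 x:[3,10/3] y:[-1/2,1/2] z:[7,19/2] -> miss, prune
        N21 x:[14/3,22/3] y:[4,9] z:[8,13] -> miss, prune
      N12 x:[5/3,19/3] y:[-2,9] z:[29/2,39/2] -> miss, prune

order=[0, 14, 17, 9, 13, 26, 15, 5, 6, 2, 8, 21, 12]  |boxes|=13  |leaves|=0  hit=miss

== RESULT ==
13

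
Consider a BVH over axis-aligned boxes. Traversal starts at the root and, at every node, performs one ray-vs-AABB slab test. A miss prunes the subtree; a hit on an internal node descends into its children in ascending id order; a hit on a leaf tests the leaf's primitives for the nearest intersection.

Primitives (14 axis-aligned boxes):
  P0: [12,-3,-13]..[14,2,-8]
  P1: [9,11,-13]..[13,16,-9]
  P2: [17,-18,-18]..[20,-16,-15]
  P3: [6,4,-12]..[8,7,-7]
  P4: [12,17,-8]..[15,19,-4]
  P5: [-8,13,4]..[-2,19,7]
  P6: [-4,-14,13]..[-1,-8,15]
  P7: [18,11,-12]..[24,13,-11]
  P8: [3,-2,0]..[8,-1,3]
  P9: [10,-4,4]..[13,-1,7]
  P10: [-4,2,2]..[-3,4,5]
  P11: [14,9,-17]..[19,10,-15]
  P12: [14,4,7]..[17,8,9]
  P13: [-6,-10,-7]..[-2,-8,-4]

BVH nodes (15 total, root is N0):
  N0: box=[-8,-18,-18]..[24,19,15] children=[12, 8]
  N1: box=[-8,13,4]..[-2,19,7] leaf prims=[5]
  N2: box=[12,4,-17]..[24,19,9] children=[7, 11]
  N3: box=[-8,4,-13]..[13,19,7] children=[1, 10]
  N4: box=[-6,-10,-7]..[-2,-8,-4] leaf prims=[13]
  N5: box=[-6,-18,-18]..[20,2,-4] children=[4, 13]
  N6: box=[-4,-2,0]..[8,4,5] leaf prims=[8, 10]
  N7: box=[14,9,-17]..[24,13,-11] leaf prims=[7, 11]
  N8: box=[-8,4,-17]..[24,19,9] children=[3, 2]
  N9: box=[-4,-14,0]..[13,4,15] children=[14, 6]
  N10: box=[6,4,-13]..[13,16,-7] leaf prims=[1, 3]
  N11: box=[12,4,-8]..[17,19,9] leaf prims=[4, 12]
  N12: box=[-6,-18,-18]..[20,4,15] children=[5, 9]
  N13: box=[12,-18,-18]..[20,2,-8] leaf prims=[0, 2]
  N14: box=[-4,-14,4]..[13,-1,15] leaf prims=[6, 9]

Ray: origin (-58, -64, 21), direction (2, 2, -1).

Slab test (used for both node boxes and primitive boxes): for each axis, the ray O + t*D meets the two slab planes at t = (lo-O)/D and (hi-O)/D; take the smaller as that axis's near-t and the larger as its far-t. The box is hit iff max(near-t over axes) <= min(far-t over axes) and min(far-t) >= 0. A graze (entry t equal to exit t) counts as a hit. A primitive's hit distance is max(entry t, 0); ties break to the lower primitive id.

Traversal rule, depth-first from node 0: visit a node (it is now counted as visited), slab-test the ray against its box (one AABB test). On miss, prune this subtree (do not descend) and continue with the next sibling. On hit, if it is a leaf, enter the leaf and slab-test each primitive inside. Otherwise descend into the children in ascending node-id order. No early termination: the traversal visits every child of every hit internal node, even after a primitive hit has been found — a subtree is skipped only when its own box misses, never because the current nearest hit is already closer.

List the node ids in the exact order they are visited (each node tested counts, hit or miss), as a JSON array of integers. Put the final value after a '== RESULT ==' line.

Walk:
N0 x:[25,41] y:[23,83/2] z:[6,39] -> hit [25,39], descend [8, 12]
  N8 x:[25,41] y:[34,83/2] z:[12,38] -> hit [34,38], descend [2, 3]
    N2 x:[35,41] y:[34,83/2] z:[12,38] -> hit [35,38], descend [7, 11]
      N7 x:[36,41] y:[73/2,77/2] z:[32,38] -> hit [73/2,38] leaf, test {P7(miss), P11@t=73/2}
      N11 x:[35,75/2] y:[34,83/2] z:[12,29] -> miss, prune
    N3 x:[25,71/2] y:[34,83/2] z:[14,34] -> hit [34,34], descend [1, 10]
      N1 x:[25,28] y:[77/2,83/2] z:[14,17] -> miss, prune
      N10 x:[32,71/2] y:[34,40] z:[28,34] -> hit [34,34] leaf, test {P1(miss), P3(miss)}
  N12 x:[26,39] y:[23,34] z:[6,39] -> hit [26,34], descend [5, 9]
    N5 x:[26,39] y:[23,33] z:[25,39] -> hit [26,33], descend [4, 13]
      N4 x:[26,28] y:[27,28] z:[25,28] -> hit [27,28] leaf, test {P13@t=27}
      N13 x:[35,39] y:[23,33] z:[29,39] -> miss, prune
    N9 x:[27,71/2] y:[25,34] z:[6,21] -> miss, prune

13 AABB tests over nodes [0, 8, 2, 7, 11, 3, 1, 10, 12, 5, 4, 13, 9]; 3 leaves entered; closest P13.

== RESULT ==
[0, 8, 2, 7, 11, 3, 1, 10, 12, 5, 4, 13, 9]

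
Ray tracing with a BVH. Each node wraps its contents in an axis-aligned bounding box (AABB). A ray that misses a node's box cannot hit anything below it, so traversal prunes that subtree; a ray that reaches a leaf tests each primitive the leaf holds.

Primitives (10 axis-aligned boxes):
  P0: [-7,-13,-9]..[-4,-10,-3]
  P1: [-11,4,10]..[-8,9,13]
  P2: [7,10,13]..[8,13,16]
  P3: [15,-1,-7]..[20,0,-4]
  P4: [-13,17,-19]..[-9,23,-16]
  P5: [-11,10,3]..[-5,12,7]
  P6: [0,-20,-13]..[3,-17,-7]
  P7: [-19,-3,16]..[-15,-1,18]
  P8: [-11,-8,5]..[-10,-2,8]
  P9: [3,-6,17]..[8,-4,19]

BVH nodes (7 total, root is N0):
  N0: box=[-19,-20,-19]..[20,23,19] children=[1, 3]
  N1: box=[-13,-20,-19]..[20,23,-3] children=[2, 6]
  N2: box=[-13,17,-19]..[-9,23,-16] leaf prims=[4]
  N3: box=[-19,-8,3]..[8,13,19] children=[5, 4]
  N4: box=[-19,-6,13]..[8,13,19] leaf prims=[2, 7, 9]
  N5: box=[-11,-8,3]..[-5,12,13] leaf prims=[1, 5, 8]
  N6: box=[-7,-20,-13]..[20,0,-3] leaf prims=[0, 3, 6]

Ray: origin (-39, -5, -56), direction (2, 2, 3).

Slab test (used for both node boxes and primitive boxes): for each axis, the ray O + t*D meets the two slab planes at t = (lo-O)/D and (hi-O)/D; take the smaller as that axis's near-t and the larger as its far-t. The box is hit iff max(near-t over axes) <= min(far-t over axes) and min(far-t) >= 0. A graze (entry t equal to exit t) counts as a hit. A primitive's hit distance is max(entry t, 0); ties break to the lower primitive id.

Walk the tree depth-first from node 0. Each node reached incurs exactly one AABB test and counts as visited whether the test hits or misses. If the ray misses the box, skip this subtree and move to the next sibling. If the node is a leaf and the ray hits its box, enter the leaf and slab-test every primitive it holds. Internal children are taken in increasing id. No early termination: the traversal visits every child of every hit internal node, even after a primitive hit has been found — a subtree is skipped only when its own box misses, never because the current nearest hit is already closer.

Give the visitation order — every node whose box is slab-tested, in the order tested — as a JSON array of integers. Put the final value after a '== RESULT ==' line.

Walk:
N0 x:[10,59/2] y:[-15/2,14] z:[37/3,25] -> hit [37/3,14], descend [1, 3]
  N1 x:[13,59/2] y:[-15/2,14] z:[37/3,53/3] -> hit [13,14], descend [2, 6]
    N2 x:[13,15] y:[11,14] z:[37/3,40/3] -> hit [13,40/3] leaf, test {P4@t=13}
    N6 x:[16,59/2] y:[-15/2,5/2] z:[43/3,53/3] -> miss, prune
  N3 x:[10,47/2] y:[-3/2,9] z:[59/3,25] -> miss, prune

order=[0, 1, 2, 6, 3]  |boxes|=5  |leaves|=1  hit=P4

== RESULT ==
[0, 1, 2, 6, 3]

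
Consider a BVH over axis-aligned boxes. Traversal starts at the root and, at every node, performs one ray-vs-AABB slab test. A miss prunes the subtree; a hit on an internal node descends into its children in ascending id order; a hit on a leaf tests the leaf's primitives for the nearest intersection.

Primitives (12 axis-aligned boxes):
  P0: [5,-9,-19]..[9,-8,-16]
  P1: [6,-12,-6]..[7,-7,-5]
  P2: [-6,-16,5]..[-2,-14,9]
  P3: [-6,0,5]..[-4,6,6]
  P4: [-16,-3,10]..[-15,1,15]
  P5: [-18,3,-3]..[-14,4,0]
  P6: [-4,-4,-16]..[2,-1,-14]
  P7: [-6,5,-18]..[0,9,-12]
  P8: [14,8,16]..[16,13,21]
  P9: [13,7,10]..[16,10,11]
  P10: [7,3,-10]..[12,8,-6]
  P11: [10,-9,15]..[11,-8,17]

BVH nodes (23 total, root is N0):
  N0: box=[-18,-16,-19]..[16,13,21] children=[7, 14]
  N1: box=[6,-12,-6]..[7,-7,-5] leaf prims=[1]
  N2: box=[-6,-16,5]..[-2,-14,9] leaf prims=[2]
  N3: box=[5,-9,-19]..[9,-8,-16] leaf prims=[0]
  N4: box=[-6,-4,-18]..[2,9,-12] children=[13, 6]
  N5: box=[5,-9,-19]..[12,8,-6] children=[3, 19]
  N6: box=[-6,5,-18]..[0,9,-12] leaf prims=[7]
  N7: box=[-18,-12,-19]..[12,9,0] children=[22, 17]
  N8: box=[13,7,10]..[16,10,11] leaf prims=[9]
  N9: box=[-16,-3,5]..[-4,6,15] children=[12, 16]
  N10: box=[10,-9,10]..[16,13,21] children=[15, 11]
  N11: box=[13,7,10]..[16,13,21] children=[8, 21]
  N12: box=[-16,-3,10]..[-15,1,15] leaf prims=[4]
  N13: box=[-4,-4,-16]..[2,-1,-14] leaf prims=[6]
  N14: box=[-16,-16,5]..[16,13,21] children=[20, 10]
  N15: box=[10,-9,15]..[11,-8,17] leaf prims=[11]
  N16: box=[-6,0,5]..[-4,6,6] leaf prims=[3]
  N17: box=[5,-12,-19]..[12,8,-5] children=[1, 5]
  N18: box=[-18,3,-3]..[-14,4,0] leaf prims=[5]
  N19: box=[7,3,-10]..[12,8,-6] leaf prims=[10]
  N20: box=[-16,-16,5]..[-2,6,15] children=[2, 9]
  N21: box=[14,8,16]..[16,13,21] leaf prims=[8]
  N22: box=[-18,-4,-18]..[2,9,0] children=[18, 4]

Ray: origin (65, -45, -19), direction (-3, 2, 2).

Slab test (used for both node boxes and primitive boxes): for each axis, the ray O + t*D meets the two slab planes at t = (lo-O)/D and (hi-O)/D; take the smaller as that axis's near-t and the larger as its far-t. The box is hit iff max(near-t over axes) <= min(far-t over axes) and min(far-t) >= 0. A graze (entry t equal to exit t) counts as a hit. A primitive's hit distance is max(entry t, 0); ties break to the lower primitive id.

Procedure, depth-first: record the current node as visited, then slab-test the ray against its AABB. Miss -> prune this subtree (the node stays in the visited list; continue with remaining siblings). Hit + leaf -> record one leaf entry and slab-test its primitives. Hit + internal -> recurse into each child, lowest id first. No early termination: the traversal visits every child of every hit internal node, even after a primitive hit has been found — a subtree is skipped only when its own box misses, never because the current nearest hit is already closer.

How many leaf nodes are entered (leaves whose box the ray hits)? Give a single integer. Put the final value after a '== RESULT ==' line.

Trace the traversal:
N0 x:[49/3,83/3] y:[29/2,29] z:[0,20] -> hit [49/3,20], descend [7, 14]
  N7 x:[53/3,83/3] y:[33/2,27] z:[0,19/2] -> miss, prune
  N14 x:[49/3,27] y:[29/2,29] z:[12,20] -> hit [49/3,20], descend [10, 20]
    N10 x:[49/3,55/3] y:[18,29] z:[29/2,20] -> hit [18,55/3], descend [11, 15]
      N11 x:[49/3,52/3] y:[26,29] z:[29/2,20] -> miss, prune
      N15 x:[18,55/3] y:[18,37/2] z:[17,18] -> hit [18,18] leaf, test {P11@t=18}
    N20 x:[67/3,27] y:[29/2,51/2] z:[12,17] -> miss, prune

Summary -> nodes [0, 7, 14, 10, 11, 15, 20]; box-tests=7; leaf-entries=1; first=P11

== RESULT ==
1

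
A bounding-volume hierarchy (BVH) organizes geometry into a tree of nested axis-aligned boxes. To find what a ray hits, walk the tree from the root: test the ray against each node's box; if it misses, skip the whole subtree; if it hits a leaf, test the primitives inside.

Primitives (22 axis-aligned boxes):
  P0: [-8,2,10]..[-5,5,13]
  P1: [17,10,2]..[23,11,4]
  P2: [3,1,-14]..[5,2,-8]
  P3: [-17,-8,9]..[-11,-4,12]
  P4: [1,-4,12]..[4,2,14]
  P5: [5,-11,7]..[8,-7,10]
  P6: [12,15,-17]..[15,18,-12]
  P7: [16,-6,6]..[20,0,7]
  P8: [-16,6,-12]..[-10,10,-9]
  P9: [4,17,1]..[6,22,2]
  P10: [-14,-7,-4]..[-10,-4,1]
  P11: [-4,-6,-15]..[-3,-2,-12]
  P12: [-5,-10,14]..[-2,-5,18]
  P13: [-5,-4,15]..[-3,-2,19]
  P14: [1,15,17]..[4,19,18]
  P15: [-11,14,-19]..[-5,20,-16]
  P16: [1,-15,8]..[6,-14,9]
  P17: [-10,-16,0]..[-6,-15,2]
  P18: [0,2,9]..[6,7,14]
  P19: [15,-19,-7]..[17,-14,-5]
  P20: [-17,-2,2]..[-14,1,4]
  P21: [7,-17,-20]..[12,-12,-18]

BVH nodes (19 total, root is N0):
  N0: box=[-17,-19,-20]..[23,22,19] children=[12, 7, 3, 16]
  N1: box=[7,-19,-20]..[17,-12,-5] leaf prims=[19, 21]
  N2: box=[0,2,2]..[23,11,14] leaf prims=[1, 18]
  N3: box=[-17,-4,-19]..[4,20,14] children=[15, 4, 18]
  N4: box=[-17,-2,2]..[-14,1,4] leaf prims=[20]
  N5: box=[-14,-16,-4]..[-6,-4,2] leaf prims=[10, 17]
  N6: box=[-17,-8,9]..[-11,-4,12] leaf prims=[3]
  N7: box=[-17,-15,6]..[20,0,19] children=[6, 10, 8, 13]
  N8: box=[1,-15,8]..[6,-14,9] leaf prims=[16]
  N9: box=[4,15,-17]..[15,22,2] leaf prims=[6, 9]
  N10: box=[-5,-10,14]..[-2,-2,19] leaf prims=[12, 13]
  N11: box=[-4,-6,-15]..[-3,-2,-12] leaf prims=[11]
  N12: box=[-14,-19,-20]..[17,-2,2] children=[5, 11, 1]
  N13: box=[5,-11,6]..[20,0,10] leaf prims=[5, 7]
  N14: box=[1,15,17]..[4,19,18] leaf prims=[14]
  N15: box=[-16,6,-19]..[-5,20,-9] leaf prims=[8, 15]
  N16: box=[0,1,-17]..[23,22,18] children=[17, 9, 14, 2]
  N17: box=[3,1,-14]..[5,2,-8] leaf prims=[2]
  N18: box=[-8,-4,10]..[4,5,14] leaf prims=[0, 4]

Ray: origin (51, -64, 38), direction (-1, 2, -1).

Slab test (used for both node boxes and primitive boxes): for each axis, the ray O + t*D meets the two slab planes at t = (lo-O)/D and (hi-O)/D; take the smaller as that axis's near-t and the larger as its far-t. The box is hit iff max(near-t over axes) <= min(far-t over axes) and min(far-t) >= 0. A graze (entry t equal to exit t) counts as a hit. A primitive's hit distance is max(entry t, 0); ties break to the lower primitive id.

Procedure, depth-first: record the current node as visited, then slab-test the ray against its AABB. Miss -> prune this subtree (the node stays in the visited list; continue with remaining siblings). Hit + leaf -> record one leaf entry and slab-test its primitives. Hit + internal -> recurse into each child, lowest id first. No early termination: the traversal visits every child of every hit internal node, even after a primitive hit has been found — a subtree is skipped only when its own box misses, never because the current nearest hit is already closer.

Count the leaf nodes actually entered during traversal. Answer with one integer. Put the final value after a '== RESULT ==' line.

Traverse from the root:
N0 x:[28,68] y:[45/2,43] z:[19,58] -> hit [28,43], descend [3, 7, 12, 16]
  N3 x:[47,68] y:[30,42] z:[24,57] -> miss, prune
  N7 x:[31,68] y:[49/2,32] z:[19,32] -> hit [31,32], descend [6, 8, 10, 13]
    N6 x:[62,68] y:[28,30] z:[26,29] -> miss, prune
    N8 x:[45,50] y:[49/2,25] z:[29,30] -> miss, prune
    N10 x:[53,56] y:[27,31] z:[19,24] -> miss, prune
    N13 x:[31,46] y:[53/2,32] z:[28,32] -> hit [31,32] leaf, test {P5(miss), P7@t=31}
  N12 x:[34,65] y:[45/2,31] z:[36,58] -> miss, prune
  N16 x:[28,51] y:[65/2,43] z:[20,55] -> hit [65/2,43], descend [2, 9, 14, 17]
    N2 x:[28,51] y:[33,75/2] z:[24,36] -> hit [33,36] leaf, test {P1(miss), P18(miss)}
    N9 x:[36,47] y:[79/2,43] z:[36,55] -> hit [79/2,43] leaf, test {P6(miss), P9(miss)}
    N14 x:[47,50] y:[79/2,83/2] z:[20,21] -> miss, prune
    N17 x:[46,48] y:[65/2,33] z:[46,52] -> miss, prune

Summary -> nodes [0, 3, 7, 6, 8, 10, 13, 12, 16, 2, 9, 14, 17]; box-tests=13; leaf-entries=3; first=P7

== RESULT ==
3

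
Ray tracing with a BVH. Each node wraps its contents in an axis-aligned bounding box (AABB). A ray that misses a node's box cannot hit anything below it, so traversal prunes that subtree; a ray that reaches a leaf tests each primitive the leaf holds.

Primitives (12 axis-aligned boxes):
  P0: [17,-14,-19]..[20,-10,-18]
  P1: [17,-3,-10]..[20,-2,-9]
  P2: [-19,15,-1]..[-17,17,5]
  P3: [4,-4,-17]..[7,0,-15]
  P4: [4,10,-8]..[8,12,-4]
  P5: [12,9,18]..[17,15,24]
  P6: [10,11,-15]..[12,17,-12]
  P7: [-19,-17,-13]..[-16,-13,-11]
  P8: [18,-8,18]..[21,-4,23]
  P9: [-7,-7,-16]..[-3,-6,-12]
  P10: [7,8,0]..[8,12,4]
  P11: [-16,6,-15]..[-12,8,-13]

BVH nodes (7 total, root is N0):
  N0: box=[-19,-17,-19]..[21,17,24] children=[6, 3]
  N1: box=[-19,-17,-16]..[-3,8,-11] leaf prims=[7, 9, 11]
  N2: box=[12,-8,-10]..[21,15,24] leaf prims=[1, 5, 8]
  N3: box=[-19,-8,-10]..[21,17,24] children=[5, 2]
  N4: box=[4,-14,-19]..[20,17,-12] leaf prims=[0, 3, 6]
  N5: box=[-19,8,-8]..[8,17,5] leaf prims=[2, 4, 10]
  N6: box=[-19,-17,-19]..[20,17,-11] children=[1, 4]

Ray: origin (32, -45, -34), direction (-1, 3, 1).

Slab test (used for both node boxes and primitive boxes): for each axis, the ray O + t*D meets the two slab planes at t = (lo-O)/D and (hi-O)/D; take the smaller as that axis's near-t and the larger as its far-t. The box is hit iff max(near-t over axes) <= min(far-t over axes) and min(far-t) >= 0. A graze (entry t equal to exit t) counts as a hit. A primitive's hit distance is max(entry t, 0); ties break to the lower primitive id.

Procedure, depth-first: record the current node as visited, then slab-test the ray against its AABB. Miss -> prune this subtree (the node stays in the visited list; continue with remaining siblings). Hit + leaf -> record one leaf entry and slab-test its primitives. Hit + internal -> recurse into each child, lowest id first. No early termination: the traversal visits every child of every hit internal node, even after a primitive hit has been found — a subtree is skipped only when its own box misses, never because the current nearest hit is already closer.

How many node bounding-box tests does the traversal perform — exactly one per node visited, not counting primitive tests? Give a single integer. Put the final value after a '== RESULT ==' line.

Walk:
N0 x:[11,51] y:[28/3,62/3] z:[15,58] -> hit [15,62/3], descend [3, 6]
  N3 x:[11,51] y:[37/3,62/3] z:[24,58] -> miss, prune
  N6 x:[12,51] y:[28/3,62/3] z:[15,23] -> hit [15,62/3], descend [1, 4]
    N1 x:[35,51] y:[28/3,53/3] z:[18,23] -> miss, prune
    N4 x:[12,28] y:[31/3,62/3] z:[15,22] -> hit [15,62/3] leaf, test {P0(miss), P3(miss), P6@t=20}

Summary -> nodes [0, 3, 6, 1, 4]; box-tests=5; leaf-entries=1; first=P6

== RESULT ==
5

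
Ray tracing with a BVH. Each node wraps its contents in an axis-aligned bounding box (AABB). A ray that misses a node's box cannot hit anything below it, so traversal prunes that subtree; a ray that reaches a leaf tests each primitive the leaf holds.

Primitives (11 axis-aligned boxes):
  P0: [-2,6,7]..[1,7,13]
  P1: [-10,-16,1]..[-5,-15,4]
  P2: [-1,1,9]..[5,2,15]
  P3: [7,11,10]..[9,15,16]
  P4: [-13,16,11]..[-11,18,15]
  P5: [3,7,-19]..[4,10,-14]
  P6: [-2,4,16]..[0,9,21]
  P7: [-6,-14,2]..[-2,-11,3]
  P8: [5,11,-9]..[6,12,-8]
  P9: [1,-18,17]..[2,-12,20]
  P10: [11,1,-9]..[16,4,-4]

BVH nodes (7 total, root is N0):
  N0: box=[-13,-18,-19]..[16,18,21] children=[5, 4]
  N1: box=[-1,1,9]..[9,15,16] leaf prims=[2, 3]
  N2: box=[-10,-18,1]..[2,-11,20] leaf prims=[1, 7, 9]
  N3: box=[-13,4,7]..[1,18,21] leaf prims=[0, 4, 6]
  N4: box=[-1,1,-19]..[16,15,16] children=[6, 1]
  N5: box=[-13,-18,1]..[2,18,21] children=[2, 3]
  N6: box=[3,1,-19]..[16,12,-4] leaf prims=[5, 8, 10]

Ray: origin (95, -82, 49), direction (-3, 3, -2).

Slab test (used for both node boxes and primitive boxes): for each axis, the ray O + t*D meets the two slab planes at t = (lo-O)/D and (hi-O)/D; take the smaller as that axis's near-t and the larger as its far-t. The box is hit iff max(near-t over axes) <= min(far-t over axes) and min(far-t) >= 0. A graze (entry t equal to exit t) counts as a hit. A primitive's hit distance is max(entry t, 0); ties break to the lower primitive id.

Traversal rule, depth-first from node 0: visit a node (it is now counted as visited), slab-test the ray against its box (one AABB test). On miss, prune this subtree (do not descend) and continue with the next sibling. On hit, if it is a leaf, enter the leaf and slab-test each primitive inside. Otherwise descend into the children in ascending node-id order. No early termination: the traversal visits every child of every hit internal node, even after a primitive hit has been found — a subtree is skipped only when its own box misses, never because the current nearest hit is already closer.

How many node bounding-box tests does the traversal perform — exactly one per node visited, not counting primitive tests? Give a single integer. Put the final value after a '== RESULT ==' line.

Trace the traversal:
N0 x:[79/3,36] y:[64/3,100/3] z:[14,34] -> hit [79/3,100/3], descend [4, 5]
  N4 x:[79/3,32] y:[83/3,97/3] z:[33/2,34] -> hit [83/3,32], descend [1, 6]
    N1 x:[86/3,32] y:[83/3,97/3] z:[33/2,20] -> miss, prune
    N6 x:[79/3,92/3] y:[83/3,94/3] z:[53/2,34] -> hit [83/3,92/3] leaf, test {P5(miss), P8(miss), P10@t=83/3}
  N5 x:[31,36] y:[64/3,100/3] z:[14,24] -> miss, prune

Visited [0, 4, 1, 6, 5]. Tests: 5 box, 1 leaf. Nearest: P10.

== RESULT ==
5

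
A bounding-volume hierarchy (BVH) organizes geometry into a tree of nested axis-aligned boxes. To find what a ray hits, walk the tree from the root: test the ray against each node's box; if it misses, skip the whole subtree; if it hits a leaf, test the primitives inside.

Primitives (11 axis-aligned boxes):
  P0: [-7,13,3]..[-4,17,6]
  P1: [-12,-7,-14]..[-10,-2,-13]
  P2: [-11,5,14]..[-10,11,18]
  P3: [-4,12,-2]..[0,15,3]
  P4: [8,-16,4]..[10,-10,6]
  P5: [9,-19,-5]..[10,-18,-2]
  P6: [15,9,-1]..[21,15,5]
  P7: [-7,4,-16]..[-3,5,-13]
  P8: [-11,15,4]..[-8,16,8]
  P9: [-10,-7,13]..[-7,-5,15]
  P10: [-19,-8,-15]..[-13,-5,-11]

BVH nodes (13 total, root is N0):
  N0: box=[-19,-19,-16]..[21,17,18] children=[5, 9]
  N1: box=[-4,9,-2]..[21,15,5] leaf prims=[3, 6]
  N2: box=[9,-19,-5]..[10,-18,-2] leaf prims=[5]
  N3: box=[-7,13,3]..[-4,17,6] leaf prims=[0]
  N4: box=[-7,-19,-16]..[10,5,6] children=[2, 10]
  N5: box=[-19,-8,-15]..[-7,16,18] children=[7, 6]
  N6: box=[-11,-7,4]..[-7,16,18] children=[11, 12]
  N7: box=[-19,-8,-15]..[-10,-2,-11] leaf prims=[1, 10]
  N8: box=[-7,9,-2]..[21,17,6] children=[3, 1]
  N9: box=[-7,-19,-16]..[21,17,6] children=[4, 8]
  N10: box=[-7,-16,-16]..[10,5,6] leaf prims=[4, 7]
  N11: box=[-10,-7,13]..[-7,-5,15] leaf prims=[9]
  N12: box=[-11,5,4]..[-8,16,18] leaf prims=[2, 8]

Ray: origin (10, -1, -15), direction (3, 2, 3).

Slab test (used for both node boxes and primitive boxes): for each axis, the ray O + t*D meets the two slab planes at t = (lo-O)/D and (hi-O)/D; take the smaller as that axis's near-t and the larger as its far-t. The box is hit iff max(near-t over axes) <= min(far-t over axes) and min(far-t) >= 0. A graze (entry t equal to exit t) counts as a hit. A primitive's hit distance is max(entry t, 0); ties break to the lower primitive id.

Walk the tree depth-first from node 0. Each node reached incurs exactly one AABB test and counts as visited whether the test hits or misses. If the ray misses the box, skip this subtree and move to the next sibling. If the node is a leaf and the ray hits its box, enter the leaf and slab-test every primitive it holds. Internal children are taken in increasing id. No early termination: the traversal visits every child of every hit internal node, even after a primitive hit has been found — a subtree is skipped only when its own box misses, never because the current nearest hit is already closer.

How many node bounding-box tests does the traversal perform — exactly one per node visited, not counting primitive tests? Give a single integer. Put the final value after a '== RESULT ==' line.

Walk:
N0 x:[-29/3,11/3] y:[-9,9] z:[-1/3,11] -> hit [-1/3,11/3], descend [5, 9]
  N5 x:[-29/3,-17/3] y:[-7/2,17/2] z:[0,11] -> miss, prune
  N9 x:[-17/3,11/3] y:[-9,9] z:[-1/3,7] -> hit [-1/3,11/3], descend [4, 8]
    N4 x:[-17/3,0] y:[-9,3] z:[-1/3,7] -> hit [-1/3,0], descend [2, 10]
      N2 x:[-1/3,0] y:[-9,-17/2] z:[10/3,13/3] -> miss, prune
      N10 x:[-17/3,0] y:[-15/2,3] z:[-1/3,7] -> hit [-1/3,0] leaf, test {P4(miss), P7(miss)}
    N8 x:[-17/3,11/3] y:[5,9] z:[13/3,7] -> miss, prune

Summary -> nodes [0, 5, 9, 4, 2, 10, 8]; box-tests=7; leaf-entries=1; first=miss

== RESULT ==
7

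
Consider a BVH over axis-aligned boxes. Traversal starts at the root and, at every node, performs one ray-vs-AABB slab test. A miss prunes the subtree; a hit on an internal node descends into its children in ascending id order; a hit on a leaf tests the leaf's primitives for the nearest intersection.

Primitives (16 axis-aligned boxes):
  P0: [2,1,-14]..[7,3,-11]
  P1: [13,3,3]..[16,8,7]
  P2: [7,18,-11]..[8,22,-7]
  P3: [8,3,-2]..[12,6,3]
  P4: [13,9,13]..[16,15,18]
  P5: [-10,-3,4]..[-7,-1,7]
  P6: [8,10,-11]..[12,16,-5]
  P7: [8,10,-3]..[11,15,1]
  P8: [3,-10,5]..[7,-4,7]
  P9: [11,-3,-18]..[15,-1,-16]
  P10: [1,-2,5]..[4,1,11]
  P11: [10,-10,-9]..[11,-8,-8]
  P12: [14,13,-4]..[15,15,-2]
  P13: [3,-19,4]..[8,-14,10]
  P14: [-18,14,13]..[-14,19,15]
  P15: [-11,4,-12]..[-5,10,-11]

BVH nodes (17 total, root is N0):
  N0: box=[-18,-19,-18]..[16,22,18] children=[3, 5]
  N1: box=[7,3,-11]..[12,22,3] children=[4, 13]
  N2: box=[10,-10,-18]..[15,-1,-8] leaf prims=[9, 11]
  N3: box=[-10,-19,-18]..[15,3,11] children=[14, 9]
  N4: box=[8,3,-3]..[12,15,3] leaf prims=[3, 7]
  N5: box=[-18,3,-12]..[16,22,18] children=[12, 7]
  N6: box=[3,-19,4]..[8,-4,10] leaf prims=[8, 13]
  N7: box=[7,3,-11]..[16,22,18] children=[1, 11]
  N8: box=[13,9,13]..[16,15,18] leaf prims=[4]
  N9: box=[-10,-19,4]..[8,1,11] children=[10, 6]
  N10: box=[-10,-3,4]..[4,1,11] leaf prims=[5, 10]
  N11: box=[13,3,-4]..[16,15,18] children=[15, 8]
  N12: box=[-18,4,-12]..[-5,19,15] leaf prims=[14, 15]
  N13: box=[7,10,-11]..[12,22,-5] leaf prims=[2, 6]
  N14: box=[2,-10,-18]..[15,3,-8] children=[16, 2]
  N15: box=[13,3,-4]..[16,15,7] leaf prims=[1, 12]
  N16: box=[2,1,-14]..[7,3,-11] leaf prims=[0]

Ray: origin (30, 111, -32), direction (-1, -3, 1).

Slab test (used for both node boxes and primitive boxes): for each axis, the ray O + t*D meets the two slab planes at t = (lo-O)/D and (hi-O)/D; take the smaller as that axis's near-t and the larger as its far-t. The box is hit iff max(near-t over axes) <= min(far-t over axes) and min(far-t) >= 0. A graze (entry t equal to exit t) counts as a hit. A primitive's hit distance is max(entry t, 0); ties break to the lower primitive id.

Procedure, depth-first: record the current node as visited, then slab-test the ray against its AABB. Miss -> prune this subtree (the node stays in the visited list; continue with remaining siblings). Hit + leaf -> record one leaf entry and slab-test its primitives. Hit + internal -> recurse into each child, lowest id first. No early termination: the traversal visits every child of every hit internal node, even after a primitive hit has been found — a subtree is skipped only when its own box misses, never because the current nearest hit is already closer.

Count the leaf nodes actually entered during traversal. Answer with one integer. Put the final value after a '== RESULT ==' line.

Traverse from the root:
N0 x:[14,48] y:[89/3,130/3] z:[14,50] -> hit [89/3,130/3], descend [3, 5]
  N3 x:[15,40] y:[36,130/3] z:[14,43] -> hit [36,40], descend [9, 14]
    N9 x:[22,40] y:[110/3,130/3] z:[36,43] -> hit [110/3,40], descend [6, 10]
      N6 x:[22,27] y:[115/3,130/3] z:[36,42] -> miss, prune
      N10 x:[26,40] y:[110/3,38] z:[36,43] -> hit [110/3,38] leaf, test {P5@t=112/3, P10(miss)}
    N14 x:[15,28] y:[36,121/3] z:[14,24] -> miss, prune
  N5 x:[14,48] y:[89/3,36] z:[20,50] -> hit [89/3,36], descend [7, 12]
    N7 x:[14,23] y:[89/3,36] z:[21,50] -> miss, prune
    N12 x:[35,48] y:[92/3,107/3] z:[20,47] -> hit [35,107/3] leaf, test {P14(miss), P15(miss)}

9 AABB tests over nodes [0, 3, 9, 6, 10, 14, 5, 7, 12]; 2 leaves entered; closest P5.

== RESULT ==
2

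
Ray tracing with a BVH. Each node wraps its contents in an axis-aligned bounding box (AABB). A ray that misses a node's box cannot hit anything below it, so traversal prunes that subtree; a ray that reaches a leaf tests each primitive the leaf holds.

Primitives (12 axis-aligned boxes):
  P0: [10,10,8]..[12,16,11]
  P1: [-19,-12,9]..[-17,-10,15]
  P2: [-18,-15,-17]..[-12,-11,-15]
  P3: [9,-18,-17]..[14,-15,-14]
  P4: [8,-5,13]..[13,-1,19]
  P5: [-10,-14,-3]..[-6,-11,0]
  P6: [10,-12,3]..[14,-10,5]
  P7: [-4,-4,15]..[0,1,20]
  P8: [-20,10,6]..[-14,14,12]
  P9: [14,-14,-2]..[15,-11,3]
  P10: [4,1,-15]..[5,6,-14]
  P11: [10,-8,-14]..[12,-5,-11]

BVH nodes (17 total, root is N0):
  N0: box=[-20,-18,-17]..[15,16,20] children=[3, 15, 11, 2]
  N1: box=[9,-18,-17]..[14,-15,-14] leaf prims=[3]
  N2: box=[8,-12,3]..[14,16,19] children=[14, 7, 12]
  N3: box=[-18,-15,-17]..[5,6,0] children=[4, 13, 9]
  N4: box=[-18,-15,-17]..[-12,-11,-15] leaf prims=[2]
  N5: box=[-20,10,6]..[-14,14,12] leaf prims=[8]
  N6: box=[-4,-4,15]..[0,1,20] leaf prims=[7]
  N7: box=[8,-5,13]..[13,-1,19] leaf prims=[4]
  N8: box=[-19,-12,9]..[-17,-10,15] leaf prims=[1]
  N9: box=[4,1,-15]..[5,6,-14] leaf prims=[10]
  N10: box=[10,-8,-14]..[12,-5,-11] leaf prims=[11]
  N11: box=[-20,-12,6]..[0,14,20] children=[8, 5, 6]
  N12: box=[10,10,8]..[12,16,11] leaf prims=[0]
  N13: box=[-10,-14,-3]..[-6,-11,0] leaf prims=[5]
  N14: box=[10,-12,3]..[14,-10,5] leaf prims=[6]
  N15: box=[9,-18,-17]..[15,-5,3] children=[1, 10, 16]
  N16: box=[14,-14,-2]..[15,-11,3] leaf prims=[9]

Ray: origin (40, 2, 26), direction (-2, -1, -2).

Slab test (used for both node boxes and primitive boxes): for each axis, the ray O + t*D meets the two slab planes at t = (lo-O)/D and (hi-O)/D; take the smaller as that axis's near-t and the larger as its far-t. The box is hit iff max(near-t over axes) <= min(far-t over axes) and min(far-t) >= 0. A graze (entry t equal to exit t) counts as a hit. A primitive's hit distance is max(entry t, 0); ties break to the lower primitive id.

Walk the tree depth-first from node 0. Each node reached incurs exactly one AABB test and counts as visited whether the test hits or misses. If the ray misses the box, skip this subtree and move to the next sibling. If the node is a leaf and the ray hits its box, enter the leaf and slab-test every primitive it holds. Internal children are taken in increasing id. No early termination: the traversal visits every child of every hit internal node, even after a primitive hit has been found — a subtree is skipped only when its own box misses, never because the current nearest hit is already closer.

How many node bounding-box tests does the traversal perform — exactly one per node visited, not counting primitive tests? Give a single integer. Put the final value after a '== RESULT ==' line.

Walk:
N0 x:[25/2,30] y:[-14,20] z:[3,43/2] -> hit [25/2,20], descend [2, 3, 11, 15]
  N2 x:[13,16] y:[-14,14] z:[7/2,23/2] -> miss, prune
  N3 x:[35/2,29] y:[-4,17] z:[13,43/2] -> miss, prune
  N11 x:[20,30] y:[-12,14] z:[3,10] -> miss, prune
  N15 x:[25/2,31/2] y:[7,20] z:[23/2,43/2] -> hit [25/2,31/2], descend [1, 10, 16]
    N1 x:[13,31/2] y:[17,20] z:[20,43/2] -> miss, prune
    N10 x:[14,15] y:[7,10] z:[37/2,20] -> miss, prune
    N16 x:[25/2,13] y:[13,16] z:[23/2,14] -> hit [13,13] leaf, test {P9@t=13}

order=[0, 2, 3, 11, 15, 1, 10, 16]  |boxes|=8  |leaves|=1  hit=P9

== RESULT ==
8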